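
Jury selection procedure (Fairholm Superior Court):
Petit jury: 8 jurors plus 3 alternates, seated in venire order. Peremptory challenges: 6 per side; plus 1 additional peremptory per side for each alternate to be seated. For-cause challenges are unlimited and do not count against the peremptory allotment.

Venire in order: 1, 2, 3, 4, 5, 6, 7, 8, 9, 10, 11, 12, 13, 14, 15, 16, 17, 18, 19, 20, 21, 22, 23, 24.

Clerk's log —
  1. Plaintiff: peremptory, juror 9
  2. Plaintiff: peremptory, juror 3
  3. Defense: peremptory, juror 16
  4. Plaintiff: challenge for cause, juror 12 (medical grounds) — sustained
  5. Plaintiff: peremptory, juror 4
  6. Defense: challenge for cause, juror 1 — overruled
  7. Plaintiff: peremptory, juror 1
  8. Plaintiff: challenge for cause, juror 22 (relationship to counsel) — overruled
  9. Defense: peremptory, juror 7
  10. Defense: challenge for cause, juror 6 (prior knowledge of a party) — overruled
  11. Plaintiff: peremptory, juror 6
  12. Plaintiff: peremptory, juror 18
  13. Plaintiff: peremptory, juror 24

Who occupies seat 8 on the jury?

15

Removed: #1, #3, #4, #6, #7, #9, #12, #16, #18, #24. (#22 stays — for-cause denied.)
Filling seats in venire order through position 8: #2, #5, #8, #10, #11, #13, #14, #15.
So seat 8 is #15.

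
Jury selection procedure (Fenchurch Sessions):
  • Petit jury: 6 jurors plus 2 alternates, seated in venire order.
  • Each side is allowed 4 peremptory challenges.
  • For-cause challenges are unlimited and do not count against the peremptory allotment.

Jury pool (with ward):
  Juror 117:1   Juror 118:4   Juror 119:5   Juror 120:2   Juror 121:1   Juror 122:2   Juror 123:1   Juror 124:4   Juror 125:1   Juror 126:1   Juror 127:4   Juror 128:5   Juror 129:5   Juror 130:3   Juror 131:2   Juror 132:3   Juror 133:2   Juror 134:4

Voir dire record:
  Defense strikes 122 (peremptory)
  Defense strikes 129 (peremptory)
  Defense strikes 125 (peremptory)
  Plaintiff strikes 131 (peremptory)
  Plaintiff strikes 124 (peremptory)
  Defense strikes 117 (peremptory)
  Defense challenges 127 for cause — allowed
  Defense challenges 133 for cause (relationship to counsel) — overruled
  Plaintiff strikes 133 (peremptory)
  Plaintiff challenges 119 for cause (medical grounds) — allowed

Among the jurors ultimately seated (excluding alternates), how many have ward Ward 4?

1

Removed: #117, #119, #122, #124, #125, #127, #129, #131, #133.
Seated jurors 1–6: #118, #120, #121, #123, #126, #128 (alternates #130, #132 not counted).
Of those, in Ward 4: #118 → 1.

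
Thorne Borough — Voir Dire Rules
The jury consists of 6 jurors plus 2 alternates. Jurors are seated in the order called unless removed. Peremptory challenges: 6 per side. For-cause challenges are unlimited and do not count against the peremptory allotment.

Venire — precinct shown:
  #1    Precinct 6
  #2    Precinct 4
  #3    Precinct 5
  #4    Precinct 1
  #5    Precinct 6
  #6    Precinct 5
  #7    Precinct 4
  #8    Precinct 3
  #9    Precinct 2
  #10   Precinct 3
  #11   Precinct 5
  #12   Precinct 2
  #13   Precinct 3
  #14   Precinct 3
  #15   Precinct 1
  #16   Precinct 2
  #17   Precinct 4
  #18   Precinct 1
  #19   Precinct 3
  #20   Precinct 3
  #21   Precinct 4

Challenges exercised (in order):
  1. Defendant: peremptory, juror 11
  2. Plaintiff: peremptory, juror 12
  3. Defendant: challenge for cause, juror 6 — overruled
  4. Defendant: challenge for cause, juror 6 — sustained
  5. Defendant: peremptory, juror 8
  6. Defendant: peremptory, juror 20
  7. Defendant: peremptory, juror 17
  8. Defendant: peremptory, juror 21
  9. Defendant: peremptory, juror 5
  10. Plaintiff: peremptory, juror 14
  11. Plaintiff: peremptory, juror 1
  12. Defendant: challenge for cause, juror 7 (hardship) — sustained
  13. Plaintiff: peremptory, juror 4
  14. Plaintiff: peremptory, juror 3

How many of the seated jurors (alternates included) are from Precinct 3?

3

Removed: #1, #3, #4, #5, #6, #7, #8, #11, #12, #14, #17, #20, #21.
Seated (8 incl. alternates): #2, #9, #10, #13, #15, #16, #18, #19.
Of those, in Precinct 3: #10, #13, #19 → 3.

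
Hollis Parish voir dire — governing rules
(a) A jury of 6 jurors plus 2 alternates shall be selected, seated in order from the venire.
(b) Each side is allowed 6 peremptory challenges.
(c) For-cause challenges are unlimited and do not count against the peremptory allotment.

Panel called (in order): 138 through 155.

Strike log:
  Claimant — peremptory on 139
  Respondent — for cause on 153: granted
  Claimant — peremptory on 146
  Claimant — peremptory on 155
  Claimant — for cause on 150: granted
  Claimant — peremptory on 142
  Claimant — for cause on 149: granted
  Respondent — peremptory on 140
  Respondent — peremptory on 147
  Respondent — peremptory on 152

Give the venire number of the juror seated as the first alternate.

Removed: #139, #140, #142, #146, #147, #149, #150, #152, #153, #155.
Filling seats in venire order through position 7: #138, #141, #143, #144, #145, #148, #151.
So alternate 1 is #151.

151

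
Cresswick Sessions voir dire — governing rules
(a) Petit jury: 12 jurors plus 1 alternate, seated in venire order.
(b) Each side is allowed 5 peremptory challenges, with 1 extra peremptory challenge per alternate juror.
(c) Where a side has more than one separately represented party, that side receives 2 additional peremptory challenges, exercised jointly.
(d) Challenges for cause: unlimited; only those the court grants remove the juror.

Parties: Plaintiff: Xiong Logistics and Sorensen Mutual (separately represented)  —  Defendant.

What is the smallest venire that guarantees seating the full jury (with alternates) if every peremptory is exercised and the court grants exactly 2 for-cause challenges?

29

Seats to fill: 12 + 1 alternates = 13.
Peremptories — Plaintiff: 5 + 1×1 + 2 = 8; Defendant: 5 + 1×1 = 6; total 14.
For-cause removals: 2.
Minimum venire: 13 + 14 + 2 = 29.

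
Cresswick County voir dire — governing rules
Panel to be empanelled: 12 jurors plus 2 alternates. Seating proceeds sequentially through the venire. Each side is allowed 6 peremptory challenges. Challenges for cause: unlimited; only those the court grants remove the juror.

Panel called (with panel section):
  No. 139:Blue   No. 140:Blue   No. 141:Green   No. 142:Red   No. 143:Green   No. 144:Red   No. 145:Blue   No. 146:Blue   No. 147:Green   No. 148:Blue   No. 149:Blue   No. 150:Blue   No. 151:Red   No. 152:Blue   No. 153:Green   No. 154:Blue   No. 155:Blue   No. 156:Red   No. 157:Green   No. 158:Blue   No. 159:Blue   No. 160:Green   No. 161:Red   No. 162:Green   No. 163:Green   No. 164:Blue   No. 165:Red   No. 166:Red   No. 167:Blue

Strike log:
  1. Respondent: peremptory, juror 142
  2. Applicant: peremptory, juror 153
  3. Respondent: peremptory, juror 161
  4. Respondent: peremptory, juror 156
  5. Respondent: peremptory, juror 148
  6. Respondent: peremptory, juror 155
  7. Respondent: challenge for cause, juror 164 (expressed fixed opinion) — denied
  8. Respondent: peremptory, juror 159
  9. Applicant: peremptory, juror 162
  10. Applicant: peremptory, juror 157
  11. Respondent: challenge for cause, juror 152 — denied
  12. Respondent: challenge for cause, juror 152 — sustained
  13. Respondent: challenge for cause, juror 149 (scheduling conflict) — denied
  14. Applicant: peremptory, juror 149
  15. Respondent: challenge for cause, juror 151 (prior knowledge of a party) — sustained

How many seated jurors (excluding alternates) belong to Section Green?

4

Removed: #142, #148, #149, #151, #152, #153, #155, #156, #157, #159, #161, #162.
Seated jurors 1–12: #139, #140, #141, #143, #144, #145, #146, #147, #150, #154, #158, #160 (alternates #163, #164 not counted).
Of those, in Section Green: #141, #143, #147, #160 → 4.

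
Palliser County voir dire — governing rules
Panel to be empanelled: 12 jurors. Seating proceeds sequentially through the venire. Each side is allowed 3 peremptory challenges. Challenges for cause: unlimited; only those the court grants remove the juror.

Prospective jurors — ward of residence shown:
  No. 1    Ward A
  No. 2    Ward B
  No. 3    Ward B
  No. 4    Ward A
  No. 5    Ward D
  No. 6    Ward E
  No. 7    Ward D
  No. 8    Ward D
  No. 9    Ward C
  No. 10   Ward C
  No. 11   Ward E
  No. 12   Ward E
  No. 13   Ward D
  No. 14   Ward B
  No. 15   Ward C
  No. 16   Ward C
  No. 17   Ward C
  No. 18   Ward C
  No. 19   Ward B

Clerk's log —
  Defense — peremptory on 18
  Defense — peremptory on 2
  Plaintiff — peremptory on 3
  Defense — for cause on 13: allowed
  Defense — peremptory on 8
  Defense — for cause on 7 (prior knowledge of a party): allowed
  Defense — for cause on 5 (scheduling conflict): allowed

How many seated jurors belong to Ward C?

Removed: #2, #3, #5, #7, #8, #13, #18.
Seated jurors 1–12: #1, #4, #6, #9, #10, #11, #12, #14, #15, #16, #17, #19.
Of those, in Ward C: #9, #10, #15, #16, #17 → 5.

5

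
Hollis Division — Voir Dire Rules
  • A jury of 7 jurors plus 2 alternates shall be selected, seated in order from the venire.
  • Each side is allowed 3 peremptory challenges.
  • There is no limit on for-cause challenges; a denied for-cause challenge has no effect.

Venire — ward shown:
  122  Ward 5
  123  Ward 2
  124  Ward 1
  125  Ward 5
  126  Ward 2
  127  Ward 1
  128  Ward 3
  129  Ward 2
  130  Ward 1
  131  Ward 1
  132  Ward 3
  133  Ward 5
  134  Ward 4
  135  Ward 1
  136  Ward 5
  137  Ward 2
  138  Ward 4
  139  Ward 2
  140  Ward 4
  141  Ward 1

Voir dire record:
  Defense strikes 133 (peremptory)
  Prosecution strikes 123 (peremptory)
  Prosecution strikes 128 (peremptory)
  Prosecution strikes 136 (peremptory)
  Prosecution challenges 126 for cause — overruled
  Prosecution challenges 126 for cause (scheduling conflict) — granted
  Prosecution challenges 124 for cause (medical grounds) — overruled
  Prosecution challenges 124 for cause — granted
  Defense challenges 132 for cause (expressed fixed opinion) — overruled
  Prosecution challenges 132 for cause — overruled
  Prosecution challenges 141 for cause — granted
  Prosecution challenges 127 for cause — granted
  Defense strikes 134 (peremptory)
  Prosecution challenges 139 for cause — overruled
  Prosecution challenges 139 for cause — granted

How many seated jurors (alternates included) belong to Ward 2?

Removed: #123, #124, #126, #127, #128, #133, #134, #136, #139, #141.
Seated (9 incl. alternates): #122, #125, #129, #130, #131, #132, #135, #137, #138.
Of those, in Ward 2: #129, #137 → 2.

2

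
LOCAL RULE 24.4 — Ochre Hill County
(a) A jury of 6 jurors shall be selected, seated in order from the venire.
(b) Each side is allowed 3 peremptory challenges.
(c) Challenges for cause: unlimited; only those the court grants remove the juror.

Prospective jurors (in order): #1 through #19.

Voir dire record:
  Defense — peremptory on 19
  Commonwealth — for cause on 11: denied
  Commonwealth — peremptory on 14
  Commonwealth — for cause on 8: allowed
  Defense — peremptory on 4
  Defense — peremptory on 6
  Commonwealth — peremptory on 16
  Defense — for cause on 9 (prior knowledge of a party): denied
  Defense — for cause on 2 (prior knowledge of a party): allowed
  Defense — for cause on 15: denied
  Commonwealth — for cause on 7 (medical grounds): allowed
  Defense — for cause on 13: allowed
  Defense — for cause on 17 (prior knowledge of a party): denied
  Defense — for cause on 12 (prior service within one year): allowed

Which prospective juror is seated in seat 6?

11

Removed: #2, #4, #6, #7, #8, #12, #13, #14, #16, #19. (#9, #11, #15, #17 stay — for-cause denied.)
Seating in order: seats 1–6 → #1, #3, #5, #9, #10, #11.
So seat 6 is #11.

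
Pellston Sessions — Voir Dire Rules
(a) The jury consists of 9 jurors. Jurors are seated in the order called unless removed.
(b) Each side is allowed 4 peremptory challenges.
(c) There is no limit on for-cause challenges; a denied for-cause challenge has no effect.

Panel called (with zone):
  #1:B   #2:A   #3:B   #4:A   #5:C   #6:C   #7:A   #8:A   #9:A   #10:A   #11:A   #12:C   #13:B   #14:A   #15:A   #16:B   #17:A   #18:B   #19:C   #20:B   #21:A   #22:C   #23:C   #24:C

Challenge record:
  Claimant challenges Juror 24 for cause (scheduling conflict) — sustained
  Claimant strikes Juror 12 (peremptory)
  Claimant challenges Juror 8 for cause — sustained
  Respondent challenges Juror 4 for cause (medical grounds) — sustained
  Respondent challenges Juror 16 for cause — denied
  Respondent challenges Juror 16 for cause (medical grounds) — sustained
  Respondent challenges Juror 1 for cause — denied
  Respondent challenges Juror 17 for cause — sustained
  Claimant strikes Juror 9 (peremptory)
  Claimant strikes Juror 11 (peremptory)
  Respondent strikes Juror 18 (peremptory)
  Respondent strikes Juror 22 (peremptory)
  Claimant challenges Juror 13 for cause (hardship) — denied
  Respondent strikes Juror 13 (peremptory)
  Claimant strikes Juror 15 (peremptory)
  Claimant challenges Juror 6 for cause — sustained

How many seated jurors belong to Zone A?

4

Removed: #4, #6, #8, #9, #11, #12, #13, #15, #16, #17, #18, #22, #24.
Seated jurors 1–9: #1, #2, #3, #5, #7, #10, #14, #19, #20.
Of those, in Zone A: #2, #7, #10, #14 → 4.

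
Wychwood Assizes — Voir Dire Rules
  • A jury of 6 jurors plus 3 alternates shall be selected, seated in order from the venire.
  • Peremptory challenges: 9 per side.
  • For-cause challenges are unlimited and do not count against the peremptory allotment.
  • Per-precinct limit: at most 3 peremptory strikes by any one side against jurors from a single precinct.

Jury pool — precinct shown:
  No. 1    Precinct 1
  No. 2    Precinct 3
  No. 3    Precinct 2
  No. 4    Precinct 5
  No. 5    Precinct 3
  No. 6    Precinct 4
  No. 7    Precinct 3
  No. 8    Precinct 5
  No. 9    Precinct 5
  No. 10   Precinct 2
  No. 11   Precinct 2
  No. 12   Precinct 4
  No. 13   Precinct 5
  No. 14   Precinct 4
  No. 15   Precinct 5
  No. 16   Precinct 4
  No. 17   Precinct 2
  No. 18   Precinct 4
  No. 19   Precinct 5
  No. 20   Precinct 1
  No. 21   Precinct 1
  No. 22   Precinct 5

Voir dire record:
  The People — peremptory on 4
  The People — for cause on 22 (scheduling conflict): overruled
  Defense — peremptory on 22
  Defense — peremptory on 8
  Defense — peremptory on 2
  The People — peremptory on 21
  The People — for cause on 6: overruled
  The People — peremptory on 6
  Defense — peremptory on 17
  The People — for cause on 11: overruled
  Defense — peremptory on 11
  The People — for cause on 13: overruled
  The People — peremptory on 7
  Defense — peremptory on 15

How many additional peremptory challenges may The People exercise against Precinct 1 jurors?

2

The People peremptories so far: #4, #21, #6, #7 — 4 of 9 used, 5 left overall.
Against Precinct 1: #21 — 1 used; per-precinct cap 3 leaves 2.
Binding limit: min(5, 2) = 2.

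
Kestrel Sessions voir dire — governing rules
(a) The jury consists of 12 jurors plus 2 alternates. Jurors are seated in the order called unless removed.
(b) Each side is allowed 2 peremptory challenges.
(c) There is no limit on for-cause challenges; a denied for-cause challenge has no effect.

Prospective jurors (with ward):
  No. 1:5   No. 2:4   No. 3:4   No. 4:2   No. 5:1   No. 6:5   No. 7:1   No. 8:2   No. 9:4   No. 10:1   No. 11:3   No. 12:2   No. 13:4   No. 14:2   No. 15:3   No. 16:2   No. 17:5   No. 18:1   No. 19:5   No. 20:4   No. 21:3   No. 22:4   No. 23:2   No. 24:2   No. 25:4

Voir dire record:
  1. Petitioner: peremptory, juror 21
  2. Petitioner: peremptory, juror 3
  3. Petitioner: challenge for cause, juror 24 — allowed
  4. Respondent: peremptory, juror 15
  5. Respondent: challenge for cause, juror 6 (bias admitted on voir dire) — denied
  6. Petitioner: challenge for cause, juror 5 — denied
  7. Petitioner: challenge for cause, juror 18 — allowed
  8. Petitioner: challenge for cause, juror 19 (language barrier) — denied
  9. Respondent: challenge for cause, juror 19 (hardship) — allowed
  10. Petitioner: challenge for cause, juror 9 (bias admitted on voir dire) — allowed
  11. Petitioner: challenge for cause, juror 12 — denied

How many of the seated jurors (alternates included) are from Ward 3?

Removed: #3, #9, #15, #18, #19, #21, #24.
Seated (14 incl. alternates): #1, #2, #4, #5, #6, #7, #8, #10, #11, #12, #13, #14, #16, #17.
Of those, in Ward 3: #11 → 1.

1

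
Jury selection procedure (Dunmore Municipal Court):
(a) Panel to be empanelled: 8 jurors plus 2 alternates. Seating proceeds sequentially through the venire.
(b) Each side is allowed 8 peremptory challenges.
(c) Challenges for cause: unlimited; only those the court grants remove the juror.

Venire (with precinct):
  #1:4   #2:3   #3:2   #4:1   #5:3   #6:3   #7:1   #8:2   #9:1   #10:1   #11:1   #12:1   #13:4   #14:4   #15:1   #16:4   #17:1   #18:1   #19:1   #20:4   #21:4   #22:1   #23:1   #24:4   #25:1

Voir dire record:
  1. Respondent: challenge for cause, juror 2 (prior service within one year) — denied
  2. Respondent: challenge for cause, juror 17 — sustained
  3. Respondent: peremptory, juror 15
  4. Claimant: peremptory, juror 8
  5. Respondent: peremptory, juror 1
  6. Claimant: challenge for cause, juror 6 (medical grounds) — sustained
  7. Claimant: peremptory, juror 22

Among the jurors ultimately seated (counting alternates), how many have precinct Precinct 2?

Removed: #1, #6, #8, #15, #17, #22.
Seated (10 incl. alternates): #2, #3, #4, #5, #7, #9, #10, #11, #12, #13.
Of those, in Precinct 2: #3 → 1.

1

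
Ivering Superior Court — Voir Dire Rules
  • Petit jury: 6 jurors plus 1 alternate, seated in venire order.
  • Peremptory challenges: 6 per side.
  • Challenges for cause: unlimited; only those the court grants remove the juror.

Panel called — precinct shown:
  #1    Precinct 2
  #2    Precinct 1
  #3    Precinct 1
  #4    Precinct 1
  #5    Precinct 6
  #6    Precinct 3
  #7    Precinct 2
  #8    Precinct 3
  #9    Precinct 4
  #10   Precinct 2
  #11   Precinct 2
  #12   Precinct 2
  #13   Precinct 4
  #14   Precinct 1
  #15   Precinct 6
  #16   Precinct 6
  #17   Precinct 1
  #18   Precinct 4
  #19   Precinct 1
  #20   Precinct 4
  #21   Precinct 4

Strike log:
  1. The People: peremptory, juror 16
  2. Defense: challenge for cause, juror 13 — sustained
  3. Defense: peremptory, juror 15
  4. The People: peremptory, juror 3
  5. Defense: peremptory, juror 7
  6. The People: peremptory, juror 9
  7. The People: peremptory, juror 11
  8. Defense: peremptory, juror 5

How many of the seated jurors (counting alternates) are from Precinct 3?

Removed: #3, #5, #7, #9, #11, #13, #15, #16.
Seated (7 incl. alternates): #1, #2, #4, #6, #8, #10, #12.
Of those, in Precinct 3: #6, #8 → 2.

2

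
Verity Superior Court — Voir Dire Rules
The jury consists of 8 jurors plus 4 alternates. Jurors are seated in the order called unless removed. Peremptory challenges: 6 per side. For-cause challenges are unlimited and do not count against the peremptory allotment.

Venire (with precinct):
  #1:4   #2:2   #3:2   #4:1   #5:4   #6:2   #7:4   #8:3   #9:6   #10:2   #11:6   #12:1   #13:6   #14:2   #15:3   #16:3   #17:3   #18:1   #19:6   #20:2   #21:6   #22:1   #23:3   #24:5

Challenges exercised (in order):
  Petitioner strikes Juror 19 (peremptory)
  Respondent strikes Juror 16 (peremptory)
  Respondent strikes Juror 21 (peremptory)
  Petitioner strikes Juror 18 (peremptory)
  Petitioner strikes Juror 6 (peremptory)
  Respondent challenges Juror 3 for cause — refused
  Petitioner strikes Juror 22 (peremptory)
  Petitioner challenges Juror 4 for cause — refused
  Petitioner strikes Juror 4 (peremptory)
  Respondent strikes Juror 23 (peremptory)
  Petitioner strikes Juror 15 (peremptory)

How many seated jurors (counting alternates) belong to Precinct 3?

1

Removed: #4, #6, #15, #16, #18, #19, #21, #22, #23.
Seated (12 incl. alternates): #1, #2, #3, #5, #7, #8, #9, #10, #11, #12, #13, #14.
Of those, in Precinct 3: #8 → 1.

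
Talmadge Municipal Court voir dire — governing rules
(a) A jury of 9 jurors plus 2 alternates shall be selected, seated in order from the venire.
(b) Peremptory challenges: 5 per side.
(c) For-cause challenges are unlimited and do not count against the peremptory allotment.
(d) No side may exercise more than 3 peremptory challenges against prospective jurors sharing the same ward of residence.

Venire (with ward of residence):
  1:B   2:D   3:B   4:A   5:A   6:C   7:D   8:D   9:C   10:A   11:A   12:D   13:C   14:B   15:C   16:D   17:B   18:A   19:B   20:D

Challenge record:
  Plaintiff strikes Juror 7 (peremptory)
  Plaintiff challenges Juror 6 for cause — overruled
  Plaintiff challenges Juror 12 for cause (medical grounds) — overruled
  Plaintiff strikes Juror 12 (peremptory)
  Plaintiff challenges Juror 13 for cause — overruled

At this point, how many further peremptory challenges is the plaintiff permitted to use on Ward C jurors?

Plaintiff peremptories so far: #7, #12 — 2 of 5 used, 3 left overall.
Against Ward C: none yet — per-ward cap 3 leaves 3.
Binding limit: min(3, 3) = 3.

3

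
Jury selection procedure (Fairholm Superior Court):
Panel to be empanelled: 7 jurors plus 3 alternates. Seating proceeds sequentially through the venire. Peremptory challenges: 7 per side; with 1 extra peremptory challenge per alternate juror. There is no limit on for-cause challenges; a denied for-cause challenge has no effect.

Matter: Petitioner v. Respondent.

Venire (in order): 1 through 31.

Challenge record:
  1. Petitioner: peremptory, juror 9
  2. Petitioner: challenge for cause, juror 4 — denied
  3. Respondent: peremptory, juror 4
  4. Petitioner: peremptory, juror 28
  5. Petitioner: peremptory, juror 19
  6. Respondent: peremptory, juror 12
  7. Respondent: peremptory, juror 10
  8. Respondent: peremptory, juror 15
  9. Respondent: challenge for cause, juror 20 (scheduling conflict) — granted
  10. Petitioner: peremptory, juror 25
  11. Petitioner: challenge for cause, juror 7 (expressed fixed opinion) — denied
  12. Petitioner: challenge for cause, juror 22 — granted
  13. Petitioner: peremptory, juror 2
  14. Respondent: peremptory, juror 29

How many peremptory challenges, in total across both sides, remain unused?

10

Petitioner allotment: 7 base + 1 × 3 alternates = 10. Respondent allotment: 7 base + 1 × 3 alternates = 10.
Petitioner peremptories used: #9, #28, #19, #25, #2 — 5 (for-cause on #4, #7, #22 don't count).
Respondent peremptories used: #4, #12, #10, #15, #29 — 5 (the for-cause on #20 doesn't count).
Remaining: (10 − 5) + (10 − 5) = 10.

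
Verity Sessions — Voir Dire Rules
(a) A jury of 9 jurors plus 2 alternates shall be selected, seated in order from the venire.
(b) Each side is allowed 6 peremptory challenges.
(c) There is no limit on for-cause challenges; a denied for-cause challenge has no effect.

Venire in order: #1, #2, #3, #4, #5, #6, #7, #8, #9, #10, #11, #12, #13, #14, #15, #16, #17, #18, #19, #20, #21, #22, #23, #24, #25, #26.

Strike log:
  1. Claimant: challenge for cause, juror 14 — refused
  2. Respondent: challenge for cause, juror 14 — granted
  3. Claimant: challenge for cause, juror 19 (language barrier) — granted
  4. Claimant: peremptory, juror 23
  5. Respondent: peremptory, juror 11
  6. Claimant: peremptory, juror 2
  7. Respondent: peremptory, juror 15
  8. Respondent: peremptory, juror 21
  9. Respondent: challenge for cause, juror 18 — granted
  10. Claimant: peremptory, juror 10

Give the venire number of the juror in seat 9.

12

Removed: #2, #10, #11, #14, #15, #18, #19, #21, #23.
Seating in order: seats 1–9 → #1, #3, #4, #5, #6, #7, #8, #9, #12; alternates → #13, #16.
So seat 9 is #12.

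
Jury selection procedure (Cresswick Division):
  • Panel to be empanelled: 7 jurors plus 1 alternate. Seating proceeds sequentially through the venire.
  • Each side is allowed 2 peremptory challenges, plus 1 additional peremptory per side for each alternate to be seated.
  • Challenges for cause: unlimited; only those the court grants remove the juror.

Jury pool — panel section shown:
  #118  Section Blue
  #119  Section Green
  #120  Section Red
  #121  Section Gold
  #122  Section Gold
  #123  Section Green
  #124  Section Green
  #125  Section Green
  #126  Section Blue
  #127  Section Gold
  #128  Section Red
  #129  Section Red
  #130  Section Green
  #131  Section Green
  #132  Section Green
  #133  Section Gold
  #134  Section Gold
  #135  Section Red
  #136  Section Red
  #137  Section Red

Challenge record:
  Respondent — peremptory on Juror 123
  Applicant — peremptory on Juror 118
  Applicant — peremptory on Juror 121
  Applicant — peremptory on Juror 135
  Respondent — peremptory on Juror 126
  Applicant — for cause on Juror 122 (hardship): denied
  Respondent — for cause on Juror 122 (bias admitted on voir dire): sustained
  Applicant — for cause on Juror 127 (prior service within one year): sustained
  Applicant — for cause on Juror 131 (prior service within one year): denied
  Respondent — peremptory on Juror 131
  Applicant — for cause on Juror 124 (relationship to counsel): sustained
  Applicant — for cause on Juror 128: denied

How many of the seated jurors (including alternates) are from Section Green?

Removed: #118, #121, #122, #123, #124, #126, #127, #131, #135.
Seated (8 incl. alternates): #119, #120, #125, #128, #129, #130, #132, #133.
Of those, in Section Green: #119, #125, #130, #132 → 4.

4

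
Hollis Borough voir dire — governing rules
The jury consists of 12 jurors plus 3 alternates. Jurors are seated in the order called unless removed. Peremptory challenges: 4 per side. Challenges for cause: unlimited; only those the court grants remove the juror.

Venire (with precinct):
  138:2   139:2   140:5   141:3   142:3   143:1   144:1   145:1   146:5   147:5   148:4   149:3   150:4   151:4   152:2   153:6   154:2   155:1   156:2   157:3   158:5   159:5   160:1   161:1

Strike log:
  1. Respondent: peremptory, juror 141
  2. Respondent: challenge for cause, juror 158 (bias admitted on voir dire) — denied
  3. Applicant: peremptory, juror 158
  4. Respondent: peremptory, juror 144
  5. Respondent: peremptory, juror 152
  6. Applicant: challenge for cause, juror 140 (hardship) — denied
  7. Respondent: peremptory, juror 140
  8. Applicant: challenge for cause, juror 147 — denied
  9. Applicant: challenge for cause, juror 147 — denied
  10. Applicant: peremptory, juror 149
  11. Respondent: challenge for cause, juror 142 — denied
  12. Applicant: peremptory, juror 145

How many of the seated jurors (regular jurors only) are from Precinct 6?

1

Removed: #140, #141, #144, #145, #149, #152, #158.
Seated jurors 1–12: #138, #139, #142, #143, #146, #147, #148, #150, #151, #153, #154, #155 (alternates #156, #157, #159 not counted).
Of those, in Precinct 6: #153 → 1.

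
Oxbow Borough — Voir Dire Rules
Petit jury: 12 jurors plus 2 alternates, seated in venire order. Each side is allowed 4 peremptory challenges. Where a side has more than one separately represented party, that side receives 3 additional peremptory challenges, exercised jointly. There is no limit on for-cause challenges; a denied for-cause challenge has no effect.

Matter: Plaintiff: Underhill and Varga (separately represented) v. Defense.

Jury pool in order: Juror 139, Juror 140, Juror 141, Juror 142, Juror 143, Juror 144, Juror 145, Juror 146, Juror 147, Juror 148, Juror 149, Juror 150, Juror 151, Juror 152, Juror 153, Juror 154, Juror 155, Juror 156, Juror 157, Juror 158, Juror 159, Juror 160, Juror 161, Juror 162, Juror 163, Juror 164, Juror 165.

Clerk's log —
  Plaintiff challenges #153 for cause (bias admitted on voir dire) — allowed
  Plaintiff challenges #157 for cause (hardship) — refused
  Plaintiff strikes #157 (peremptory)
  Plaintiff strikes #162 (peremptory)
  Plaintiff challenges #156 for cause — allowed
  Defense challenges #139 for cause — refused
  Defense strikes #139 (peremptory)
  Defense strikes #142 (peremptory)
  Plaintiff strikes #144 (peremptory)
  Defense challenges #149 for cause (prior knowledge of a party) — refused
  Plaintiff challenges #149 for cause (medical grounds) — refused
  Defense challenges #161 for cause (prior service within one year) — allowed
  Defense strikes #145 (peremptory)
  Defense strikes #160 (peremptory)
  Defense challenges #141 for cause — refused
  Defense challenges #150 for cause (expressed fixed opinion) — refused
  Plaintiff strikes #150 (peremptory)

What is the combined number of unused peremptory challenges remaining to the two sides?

3

Plaintiff allotment: 4 base + 3 multi-party = 7. Defense allotment: 4.
Plaintiff peremptories used: #157, #162, #144, #150 — 4 (for-cause on #153, #157, #156, #149 don't count).
Defense peremptories used: #139, #142, #145, #160 — 4 (for-cause on #139, #149, #161, #141, #150 don't count).
Remaining: (7 − 4) + (4 − 4) = 3.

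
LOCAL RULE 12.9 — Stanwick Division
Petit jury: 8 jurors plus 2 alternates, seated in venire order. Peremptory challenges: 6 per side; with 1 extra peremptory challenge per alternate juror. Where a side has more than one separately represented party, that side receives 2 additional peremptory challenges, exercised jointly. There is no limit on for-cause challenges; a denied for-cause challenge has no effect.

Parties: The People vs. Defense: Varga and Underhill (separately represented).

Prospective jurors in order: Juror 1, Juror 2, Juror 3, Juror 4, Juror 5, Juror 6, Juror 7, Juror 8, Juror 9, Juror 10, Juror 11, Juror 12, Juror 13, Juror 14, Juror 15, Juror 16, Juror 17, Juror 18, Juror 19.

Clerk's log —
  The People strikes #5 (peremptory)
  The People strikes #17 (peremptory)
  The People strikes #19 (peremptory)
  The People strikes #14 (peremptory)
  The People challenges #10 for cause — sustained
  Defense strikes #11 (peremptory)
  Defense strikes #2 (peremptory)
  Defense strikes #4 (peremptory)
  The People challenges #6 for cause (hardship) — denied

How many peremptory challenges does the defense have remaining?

7

Defense allotment: 6 base + 1 × 2 alternates + 2 multi-party = 10.
Defense peremptories used: #11, #2, #4 — 3.
Remaining: 10 − 3 = 7.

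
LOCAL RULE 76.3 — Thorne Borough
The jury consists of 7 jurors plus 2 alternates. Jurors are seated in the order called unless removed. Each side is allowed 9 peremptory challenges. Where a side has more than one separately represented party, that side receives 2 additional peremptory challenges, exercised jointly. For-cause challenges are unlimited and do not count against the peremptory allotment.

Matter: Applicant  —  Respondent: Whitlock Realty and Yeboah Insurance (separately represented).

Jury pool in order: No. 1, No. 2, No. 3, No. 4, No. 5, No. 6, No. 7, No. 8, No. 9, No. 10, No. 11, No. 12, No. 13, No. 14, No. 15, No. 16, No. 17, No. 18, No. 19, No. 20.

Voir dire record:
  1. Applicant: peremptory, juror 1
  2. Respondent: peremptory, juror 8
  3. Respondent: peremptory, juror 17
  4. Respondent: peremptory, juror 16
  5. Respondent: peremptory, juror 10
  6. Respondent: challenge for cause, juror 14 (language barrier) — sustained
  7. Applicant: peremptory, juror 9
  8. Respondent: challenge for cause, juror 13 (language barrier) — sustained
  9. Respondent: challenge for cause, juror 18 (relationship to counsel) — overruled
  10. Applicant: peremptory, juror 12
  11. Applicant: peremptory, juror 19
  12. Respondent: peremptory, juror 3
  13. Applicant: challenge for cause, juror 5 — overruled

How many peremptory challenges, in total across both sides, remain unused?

Applicant allotment: 9. Respondent allotment: 9 base + 2 multi-party = 11.
Applicant peremptories used: #1, #9, #12, #19 — 4 (the for-cause on #5 doesn't count).
Respondent peremptories used: #8, #17, #16, #10, #3 — 5 (for-cause on #14, #13, #18 don't count).
Remaining: (9 − 4) + (11 − 5) = 11.

11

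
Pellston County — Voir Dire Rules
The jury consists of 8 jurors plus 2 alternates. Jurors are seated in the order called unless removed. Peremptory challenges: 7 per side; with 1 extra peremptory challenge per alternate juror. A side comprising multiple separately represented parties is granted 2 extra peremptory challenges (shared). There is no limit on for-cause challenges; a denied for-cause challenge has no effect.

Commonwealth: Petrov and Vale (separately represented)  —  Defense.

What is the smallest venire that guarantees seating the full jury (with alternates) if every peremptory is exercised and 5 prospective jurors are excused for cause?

Seats to fill: 8 + 2 alternates = 10.
Peremptories — Commonwealth: 7 + 1×2 + 2 = 11; Defense: 7 + 1×2 = 9; total 20.
For-cause removals: 5.
Minimum venire: 10 + 20 + 5 = 35.

35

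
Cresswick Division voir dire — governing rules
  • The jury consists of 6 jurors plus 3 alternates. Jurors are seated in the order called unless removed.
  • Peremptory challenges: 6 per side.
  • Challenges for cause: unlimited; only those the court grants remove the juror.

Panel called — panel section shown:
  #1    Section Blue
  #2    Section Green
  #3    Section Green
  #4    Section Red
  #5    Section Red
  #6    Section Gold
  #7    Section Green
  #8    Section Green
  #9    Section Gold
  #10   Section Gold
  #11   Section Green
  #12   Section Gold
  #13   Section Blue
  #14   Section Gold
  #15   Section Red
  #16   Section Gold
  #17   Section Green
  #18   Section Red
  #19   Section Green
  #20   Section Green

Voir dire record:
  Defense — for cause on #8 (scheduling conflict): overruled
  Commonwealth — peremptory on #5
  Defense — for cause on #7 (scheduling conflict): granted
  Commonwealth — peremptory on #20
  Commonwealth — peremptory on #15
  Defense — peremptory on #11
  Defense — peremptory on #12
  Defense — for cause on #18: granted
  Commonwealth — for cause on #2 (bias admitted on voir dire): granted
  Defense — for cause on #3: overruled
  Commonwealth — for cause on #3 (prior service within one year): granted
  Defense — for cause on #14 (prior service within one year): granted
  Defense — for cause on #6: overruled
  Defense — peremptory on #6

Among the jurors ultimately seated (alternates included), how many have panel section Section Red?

Removed: #2, #3, #5, #6, #7, #11, #12, #14, #15, #18, #20.
Seated (9 incl. alternates): #1, #4, #8, #9, #10, #13, #16, #17, #19.
Of those, in Section Red: #4 → 1.

1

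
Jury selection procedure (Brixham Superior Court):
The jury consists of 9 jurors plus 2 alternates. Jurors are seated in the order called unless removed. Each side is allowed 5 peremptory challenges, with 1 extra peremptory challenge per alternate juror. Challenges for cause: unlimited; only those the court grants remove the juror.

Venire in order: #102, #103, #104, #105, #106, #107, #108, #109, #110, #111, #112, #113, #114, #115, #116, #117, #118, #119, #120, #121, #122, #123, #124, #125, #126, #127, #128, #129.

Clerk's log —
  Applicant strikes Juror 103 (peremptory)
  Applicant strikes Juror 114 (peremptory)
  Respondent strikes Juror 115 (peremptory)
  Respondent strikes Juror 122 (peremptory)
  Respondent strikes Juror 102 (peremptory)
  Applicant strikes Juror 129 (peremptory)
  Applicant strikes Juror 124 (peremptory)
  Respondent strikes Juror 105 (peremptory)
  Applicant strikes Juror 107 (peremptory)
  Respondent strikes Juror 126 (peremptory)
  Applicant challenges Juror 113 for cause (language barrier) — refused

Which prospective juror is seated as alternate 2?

Removed: #102, #103, #105, #107, #114, #115, #122, #124, #126, #129. (#113 stays — for-cause denied.)
Seating in order: seats 1–9 → #104, #106, #108, #109, #110, #111, #112, #113, #116; alternates → #117, #118.
So alternate 2 is #118.

118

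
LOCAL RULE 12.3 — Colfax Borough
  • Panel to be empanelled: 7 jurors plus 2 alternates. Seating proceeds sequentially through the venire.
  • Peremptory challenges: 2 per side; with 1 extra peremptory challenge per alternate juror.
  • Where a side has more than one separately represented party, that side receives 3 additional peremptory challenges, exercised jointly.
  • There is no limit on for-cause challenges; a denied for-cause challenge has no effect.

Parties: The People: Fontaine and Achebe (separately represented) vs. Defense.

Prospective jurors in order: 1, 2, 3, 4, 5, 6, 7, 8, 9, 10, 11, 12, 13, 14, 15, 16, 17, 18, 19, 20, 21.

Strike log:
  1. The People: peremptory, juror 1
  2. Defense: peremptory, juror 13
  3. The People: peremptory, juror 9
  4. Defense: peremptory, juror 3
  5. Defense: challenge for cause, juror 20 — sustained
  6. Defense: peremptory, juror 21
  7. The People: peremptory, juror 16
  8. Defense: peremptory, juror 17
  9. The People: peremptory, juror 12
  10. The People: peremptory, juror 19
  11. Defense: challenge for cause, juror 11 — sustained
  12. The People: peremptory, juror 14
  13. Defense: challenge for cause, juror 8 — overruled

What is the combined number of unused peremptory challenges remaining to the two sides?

1

The People allotment: 2 base + 1 × 2 alternates + 3 multi-party = 7. Defense allotment: 2 base + 1 × 2 alternates = 4.
The People peremptories used: #1, #9, #16, #12, #19, #14 — 6.
Defense peremptories used: #13, #3, #21, #17 — 4 (for-cause on #20, #11, #8 don't count).
Remaining: (7 − 6) + (4 − 4) = 1.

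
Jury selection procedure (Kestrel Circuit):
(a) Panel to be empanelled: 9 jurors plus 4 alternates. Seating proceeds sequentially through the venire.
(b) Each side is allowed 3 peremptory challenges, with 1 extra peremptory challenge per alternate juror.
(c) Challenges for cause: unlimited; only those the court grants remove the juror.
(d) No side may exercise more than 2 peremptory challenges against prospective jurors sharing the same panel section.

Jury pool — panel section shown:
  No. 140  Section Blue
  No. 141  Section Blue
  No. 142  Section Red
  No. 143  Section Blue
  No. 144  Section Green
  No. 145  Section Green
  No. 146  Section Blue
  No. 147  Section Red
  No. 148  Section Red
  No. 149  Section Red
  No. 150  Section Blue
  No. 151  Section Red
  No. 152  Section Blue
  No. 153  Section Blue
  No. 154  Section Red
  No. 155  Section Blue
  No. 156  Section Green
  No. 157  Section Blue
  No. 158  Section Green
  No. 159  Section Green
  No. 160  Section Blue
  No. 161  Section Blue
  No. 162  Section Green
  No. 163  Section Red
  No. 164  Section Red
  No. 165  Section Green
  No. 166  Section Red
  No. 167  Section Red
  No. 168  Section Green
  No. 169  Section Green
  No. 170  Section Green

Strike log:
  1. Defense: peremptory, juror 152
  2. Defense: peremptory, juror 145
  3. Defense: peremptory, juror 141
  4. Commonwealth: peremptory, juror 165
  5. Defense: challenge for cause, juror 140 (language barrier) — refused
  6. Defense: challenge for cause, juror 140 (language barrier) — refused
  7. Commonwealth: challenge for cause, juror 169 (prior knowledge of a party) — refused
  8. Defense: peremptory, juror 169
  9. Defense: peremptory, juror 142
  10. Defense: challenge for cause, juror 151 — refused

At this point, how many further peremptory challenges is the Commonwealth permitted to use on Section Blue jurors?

Commonwealth peremptories so far: #165 — 1 of 7 used, 6 left overall.
Against Section Blue: none yet — per-section cap 2 leaves 2.
Binding limit: min(6, 2) = 2.

2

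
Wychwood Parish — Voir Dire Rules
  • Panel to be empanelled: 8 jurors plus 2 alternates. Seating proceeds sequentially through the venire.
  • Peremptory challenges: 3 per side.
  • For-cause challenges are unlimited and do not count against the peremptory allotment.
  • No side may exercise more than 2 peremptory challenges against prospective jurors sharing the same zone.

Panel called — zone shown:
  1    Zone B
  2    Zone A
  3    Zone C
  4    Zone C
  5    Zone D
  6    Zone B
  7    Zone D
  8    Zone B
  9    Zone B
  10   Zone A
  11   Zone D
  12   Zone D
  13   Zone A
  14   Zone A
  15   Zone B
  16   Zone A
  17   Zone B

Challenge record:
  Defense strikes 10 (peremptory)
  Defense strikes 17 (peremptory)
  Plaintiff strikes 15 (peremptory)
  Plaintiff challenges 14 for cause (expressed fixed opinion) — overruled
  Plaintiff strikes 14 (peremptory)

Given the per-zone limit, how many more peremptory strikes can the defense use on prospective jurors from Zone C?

1

Defense peremptories so far: #10, #17 — 2 of 3 used, 1 left overall.
Against Zone C: none yet — per-zone cap 2 leaves 2.
Binding limit: min(1, 2) = 1.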